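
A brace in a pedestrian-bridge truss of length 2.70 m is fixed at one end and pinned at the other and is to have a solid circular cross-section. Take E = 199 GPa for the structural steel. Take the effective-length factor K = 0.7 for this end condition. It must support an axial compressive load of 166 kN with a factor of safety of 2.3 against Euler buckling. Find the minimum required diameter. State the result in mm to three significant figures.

Required P_cr = n·P = 2.3 × 166 = 381.8 kN
L_e = K·L = 0.7 × 2.70 = 1.890 m
Required I = P_cr·L_e²/(π²E) = 3.818×10^5 × 1.890² / (π² × 1.99×10^11) = 6.944×10^-7 m⁴
I_req = 6.944×10^5 mm⁴
Solid circle: I = πd⁴/64  ⇒  d = (64I/π)^(1/4) = (64×6.944×10^5/π)^(1/4) = 61.3 mm

d ≈ 61.3 mm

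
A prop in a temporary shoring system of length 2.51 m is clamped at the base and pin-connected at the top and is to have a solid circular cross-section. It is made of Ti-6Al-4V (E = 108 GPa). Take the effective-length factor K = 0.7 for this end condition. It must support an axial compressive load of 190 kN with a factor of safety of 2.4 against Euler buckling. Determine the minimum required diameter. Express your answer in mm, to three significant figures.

Required P_cr = n·P = 2.4 × 190 = 456.0 kN
L_e = K·L = 0.7 × 2.51 = 1.757 m
Required I = P_cr·L_e²/(π²E) = 4.560×10^5 × 1.757² / (π² × 1.08×10^11) = 1.321×10^-6 m⁴
I_req = 1.321×10^6 mm⁴
Solid circle: I = πd⁴/64  ⇒  d = (64I/π)^(1/4) = (64×1.321×10^6/π)^(1/4) = 72.0 mm

d ≈ 72.0 mm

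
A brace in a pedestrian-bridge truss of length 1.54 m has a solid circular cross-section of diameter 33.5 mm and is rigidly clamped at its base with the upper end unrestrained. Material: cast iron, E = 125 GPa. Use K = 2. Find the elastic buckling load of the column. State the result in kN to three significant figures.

I = πd⁴/64 = π×33.5⁴/64 = 6.182×10^4 mm⁴
I = 6.182×10^4 mm⁴ = 6.182×10^-8 m⁴
Effective length L_e = K·L = 2 × 1.54 = 3.080 m
P_cr = π²EI / L_e² = π² × 125×10⁹ × 6.182×10^-8 / 3.080² = 8.040×10^3 N

P_cr ≈ 8.04 kN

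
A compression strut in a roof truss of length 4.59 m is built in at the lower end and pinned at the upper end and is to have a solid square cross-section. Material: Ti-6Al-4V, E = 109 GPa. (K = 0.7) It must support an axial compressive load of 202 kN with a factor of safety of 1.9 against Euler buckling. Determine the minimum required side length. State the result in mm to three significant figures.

a ≈ 81.5 mm

Required P_cr = n·P = 1.9 × 202 = 383.8 kN
L_e = K·L = 0.7 × 4.59 = 3.213 m
Required I = P_cr·L_e²/(π²E) = 3.838×10^5 × 3.213² / (π² × 1.09×10^11) = 3.683×10^-6 m⁴
I_req = 3.683×10^6 mm⁴
Solid square: I = a⁴/12  ⇒  a = (12I)^(1/4) = (12×3.683×10^6)^(1/4) = 81.5 mm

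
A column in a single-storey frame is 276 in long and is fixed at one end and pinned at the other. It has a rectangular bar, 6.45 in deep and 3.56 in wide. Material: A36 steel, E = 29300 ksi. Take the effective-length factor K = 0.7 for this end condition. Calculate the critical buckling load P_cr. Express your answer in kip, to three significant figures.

P_cr ≈ 188 kip

Buckling occurs about the weak axis: I_min = h·b³/12 with b = 3.56 in (the shorter side).
I_min = 6.45×3.56³/12 = 24.25 in⁴
Effective length L_e = K·L = 0.7 × 276 = 193.2 in
P_cr = π²EI / L_e² = π² × 29300×10³ × 24.25 / 193.2² = 1.879×10^5 lb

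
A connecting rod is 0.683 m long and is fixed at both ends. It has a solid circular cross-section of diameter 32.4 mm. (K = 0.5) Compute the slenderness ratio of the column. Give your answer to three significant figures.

λ ≈ 42.2

For a solid circle r = d/4 = 32.4/4 = 8.100 mm
L_e = K·L = 0.5 × 0.683 m = 0.3415 m = 341.50 mm
λ = L_e / r_min = 341.50 / 8.100 = 42.2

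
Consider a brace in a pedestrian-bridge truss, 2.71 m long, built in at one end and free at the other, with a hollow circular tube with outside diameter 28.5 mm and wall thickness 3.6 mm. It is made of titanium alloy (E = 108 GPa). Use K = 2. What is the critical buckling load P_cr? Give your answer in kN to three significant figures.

Inner diameter d_i = 28.5 − 2×3.6 = 21.30 mm
I = π(d_o⁴ − d_i⁴)/64 = π(28.5⁴ − 21.30⁴)/64 = 2.228×10^4 mm⁴
I = 2.228×10^4 mm⁴ = 2.228×10^-8 m⁴
Effective length L_e = K·L = 2 × 2.71 = 5.420 m
P_cr = π²EI / L_e² = π² × 108×10⁹ × 2.228×10^-8 / 5.420² = 808.5 N

P_cr ≈ 0.808 kN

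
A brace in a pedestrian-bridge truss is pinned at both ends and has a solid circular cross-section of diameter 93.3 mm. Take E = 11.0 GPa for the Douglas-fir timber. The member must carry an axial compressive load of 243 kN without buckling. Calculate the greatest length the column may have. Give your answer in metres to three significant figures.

I = πd⁴/64 = π×93.3⁴/64 = 3.720×10^6 mm⁴
I = 3.720×10^-6 m⁴
At the buckling limit P_cr = P = 2.430×10^5 N
From P_cr = π²EI/(K·L)²:  L = (1/K)·√(π²EI/P_cr) = (1/1)·√(π²×1.10×10^10×3.720×10^-6/2.430×10^5)
L = 1.29 m

L_max ≈ 1.29 m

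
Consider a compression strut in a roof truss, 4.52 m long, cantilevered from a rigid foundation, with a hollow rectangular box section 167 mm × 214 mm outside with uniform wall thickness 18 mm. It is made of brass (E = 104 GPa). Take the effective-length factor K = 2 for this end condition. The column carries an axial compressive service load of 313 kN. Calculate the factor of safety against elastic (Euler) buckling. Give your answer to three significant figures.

Inner dimensions: h_i = 214 − 2×18 = 178.0 mm, b_i = 167 − 2×18 = 131.0 mm
Weak-axis I_min = (h_o·b_o³ − h_i·b_i³)/12 with b_o = 167, b_i = 131.0 mm (shorter outer/inner sides).
I_min = (214×167³ − 178.0×131.0³)/12 = 4.971×10^7 mm⁴
I = 4.971×10^7 mm⁴ = 4.971×10^-5 m⁴
Effective length L_e = K·L = 2 × 4.52 = 9.040 m
P_cr = π²EI / L_e² = π² × 104×10⁹ × 4.971×10^-5 / 9.040² = 6.244×10^5 N
Factor of safety n = P_cr / P = 624.38 / 313 = 1.99

n ≈ 1.99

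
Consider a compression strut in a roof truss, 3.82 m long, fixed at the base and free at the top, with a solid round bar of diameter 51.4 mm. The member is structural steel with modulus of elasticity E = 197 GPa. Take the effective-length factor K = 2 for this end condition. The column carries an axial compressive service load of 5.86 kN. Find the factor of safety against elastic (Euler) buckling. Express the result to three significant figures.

n ≈ 1.95

I = πd⁴/64 = π×51.4⁴/64 = 3.426×10^5 mm⁴
I = 3.426×10^5 mm⁴ = 3.426×10^-7 m⁴
Effective length L_e = K·L = 2 × 3.82 = 7.640 m
P_cr = π²EI / L_e² = π² × 197×10⁹ × 3.426×10^-7 / 7.640² = 1.141×10^4 N
Factor of safety n = P_cr / P = 11.413 / 5.86 = 1.95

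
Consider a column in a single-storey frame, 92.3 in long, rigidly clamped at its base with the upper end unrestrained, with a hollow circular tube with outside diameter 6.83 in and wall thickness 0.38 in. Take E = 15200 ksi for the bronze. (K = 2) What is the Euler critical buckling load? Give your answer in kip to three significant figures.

P_cr ≈ 177 kip

Inner diameter d_i = 6.83 − 2×0.38 = 6.070 in
I = π(d_o⁴ − d_i⁴)/64 = π(6.83⁴ − 6.070⁴)/64 = 40.18 in⁴
Effective length L_e = K·L = 2 × 92.3 = 184.6 in
P_cr = π²EI / L_e² = π² × 15200×10³ × 40.18 / 184.6² = 1.769×10^5 lb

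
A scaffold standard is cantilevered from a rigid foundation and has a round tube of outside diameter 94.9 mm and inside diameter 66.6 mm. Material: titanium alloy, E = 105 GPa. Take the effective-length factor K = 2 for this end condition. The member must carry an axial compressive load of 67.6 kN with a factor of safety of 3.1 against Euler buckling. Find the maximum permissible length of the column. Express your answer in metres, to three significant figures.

L_max ≈ 1.93 m

d_o = 94.9 mm, d_i = 66.6 mm
I = π(d_o⁴ − d_i⁴)/64 = π(94.9⁴ − 66.60⁴)/64 = 3.016×10^6 mm⁴
I = 3.016×10^-6 m⁴
Required critical load P_cr = n·P = 3.1 × 67.6 = 209.6 kN = 2.096×10^5 N
From P_cr = π²EI/(K·L)²:  L = (1/K)·√(π²EI/P_cr) = (1/2)·√(π²×1.05×10^11×3.016×10^-6/2.096×10^5)
L = 1.93 m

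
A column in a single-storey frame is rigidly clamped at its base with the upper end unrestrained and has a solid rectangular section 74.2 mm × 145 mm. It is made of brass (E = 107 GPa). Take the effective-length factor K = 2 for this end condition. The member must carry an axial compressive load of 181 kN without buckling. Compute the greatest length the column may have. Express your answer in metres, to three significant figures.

Buckling occurs about the weak axis: I_min = h·b³/12 with b = 74.2 mm (the shorter side).
I_min = 145×74.2³/12 = 4.936×10^6 mm⁴
I = 4.936×10^-6 m⁴
At the buckling limit P_cr = P = 1.810×10^5 N
From P_cr = π²EI/(K·L)²:  L = (1/K)·√(π²EI/P_cr) = (1/2)·√(π²×1.07×10^11×4.936×10^-6/1.810×10^5)
L = 2.68 m

L_max ≈ 2.68 m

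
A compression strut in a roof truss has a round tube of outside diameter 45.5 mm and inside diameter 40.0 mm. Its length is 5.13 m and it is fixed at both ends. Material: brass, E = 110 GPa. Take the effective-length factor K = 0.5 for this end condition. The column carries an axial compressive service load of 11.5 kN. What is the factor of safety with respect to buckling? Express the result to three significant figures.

n ≈ 1.22

d_o = 45.5 mm, d_i = 40.0 mm
I = π(d_o⁴ − d_i⁴)/64 = π(45.5⁴ − 40.00⁴)/64 = 8.472×10^4 mm⁴
I = 8.472×10^4 mm⁴ = 8.472×10^-8 m⁴
Effective length L_e = K·L = 0.5 × 5.13 = 2.565 m
P_cr = π²EI / L_e² = π² × 110×10⁹ × 8.472×10^-8 / 2.565² = 1.398×10^4 N
Factor of safety n = P_cr / P = 13.980 / 11.5 = 1.22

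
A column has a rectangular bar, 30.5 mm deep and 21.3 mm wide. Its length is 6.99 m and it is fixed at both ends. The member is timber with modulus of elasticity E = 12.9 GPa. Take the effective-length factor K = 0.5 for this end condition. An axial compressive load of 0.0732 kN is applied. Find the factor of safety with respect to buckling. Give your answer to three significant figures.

n ≈ 3.50

Buckling occurs about the weak axis: I_min = h·b³/12 with b = 21.3 mm (the shorter side).
I_min = 30.5×21.3³/12 = 2.456×10^4 mm⁴
I = 2.456×10^4 mm⁴ = 2.456×10^-8 m⁴
Effective length L_e = K·L = 0.5 × 6.99 = 3.495 m
P_cr = π²EI / L_e² = π² × 12.9×10⁹ × 2.456×10^-8 / 3.495² = 256.0 N
Factor of safety n = P_cr / P = 0.25601 / 0.0732 = 3.50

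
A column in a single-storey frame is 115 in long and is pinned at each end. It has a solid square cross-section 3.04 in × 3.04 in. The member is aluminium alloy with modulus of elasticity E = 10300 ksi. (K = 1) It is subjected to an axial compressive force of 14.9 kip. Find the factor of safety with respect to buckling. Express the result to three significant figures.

I = a⁴/12 = 3.04⁴/12 = 7.117 in⁴
Effective length L_e = K·L = 1 × 115 = 115.0 in
P_cr = π²EI / L_e² = π² × 10300×10³ × 7.117 / 115.0² = 5.471×10^4 lb
Factor of safety n = P_cr / P = 54.708 / 14.9 = 3.67

n ≈ 3.67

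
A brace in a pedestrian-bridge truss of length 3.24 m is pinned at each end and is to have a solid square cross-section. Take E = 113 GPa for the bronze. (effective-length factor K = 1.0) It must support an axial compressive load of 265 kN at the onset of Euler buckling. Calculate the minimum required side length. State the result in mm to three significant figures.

a ≈ 74.0 mm

L_e = K·L = 1 × 3.24 = 3.240 m
Required I = P_cr·L_e²/(π²E) = 2.650×10^5 × 3.240² / (π² × 1.13×10^11) = 2.494×10^-6 m⁴
I_req = 2.494×10^6 mm⁴
Solid square: I = a⁴/12  ⇒  a = (12I)^(1/4) = (12×2.494×10^6)^(1/4) = 74.0 mm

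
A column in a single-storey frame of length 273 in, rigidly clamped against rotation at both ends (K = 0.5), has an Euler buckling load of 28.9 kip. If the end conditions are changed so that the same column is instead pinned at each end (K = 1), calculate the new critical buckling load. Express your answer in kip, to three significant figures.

P_cr ∝ 1/K², so P_cr,new = P_cr,old × (K_old/K_new)² = 28.9 × (0.5/1)²
= 28.9 × 0.2500 = 7.22 kip

P_cr ≈ 7.22 kip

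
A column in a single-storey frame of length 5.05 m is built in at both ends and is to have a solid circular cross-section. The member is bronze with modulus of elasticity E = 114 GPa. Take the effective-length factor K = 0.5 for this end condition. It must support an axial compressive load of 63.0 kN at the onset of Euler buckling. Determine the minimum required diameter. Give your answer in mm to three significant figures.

L_e = K·L = 0.5 × 5.05 = 2.525 m
Required I = P_cr·L_e²/(π²E) = 6.300×10^4 × 2.525² / (π² × 1.14×10^11) = 3.570×10^-7 m⁴
I_req = 3.570×10^5 mm⁴
Solid circle: I = πd⁴/64  ⇒  d = (64I/π)^(1/4) = (64×3.570×10^5/π)^(1/4) = 51.9 mm

d ≈ 51.9 mm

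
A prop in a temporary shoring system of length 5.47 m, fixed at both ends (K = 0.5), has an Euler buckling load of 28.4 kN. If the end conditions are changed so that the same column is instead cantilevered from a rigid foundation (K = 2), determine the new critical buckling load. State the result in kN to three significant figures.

P_cr ∝ 1/K², so P_cr,new = P_cr,old × (K_old/K_new)² = 28.4 × (0.5/2)²
= 28.4 × 0.06250 = 1.78 kN

P_cr ≈ 1.78 kN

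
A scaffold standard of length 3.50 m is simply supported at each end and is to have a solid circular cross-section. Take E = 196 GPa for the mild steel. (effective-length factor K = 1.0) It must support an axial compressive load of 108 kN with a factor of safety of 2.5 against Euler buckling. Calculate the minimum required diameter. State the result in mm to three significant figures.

d ≈ 76.8 mm

Required P_cr = n·P = 2.5 × 108 = 270.0 kN
L_e = K·L = 1 × 3.50 = 3.500 m
Required I = P_cr·L_e²/(π²E) = 2.700×10^5 × 3.500² / (π² × 1.96×10^11) = 1.710×10^-6 m⁴
I_req = 1.710×10^6 mm⁴
Solid circle: I = πd⁴/64  ⇒  d = (64I/π)^(1/4) = (64×1.710×10^6/π)^(1/4) = 76.8 mm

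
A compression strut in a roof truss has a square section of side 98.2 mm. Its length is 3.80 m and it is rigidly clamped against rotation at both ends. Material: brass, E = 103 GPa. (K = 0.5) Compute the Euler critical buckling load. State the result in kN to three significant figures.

I = a⁴/12 = 98.2⁴/12 = 7.749×10^6 mm⁴
I = 7.749×10^6 mm⁴ = 7.749×10^-6 m⁴
Effective length L_e = K·L = 0.5 × 3.80 = 1.900 m
P_cr = π²EI / L_e² = π² × 103×10⁹ × 7.749×10^-6 / 1.900² = 2.182×10^6 N

P_cr ≈ 2180 kN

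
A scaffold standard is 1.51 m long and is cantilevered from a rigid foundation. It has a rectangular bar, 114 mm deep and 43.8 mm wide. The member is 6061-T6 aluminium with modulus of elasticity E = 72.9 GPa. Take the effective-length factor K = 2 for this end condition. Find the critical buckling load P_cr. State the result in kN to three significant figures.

Buckling occurs about the weak axis: I_min = h·b³/12 with b = 43.8 mm (the shorter side).
I_min = 114×43.8³/12 = 7.983×10^5 mm⁴
I = 7.983×10^5 mm⁴ = 7.983×10^-7 m⁴
Effective length L_e = K·L = 2 × 1.51 = 3.020 m
P_cr = π²EI / L_e² = π² × 72.9×10⁹ × 7.983×10^-7 / 3.020² = 6.297×10^4 N

P_cr ≈ 63.0 kN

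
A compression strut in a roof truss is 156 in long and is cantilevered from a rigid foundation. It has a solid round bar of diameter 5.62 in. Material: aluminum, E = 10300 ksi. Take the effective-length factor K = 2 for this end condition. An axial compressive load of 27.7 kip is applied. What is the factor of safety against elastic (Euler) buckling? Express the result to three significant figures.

I = πd⁴/64 = π×5.62⁴/64 = 48.97 in⁴
Effective length L_e = K·L = 2 × 156 = 312.0 in
P_cr = π²EI / L_e² = π² × 10300×10³ × 48.97 / 312.0² = 5.114×10^4 lb
Factor of safety n = P_cr / P = 51.138 / 27.7 = 1.85

n ≈ 1.85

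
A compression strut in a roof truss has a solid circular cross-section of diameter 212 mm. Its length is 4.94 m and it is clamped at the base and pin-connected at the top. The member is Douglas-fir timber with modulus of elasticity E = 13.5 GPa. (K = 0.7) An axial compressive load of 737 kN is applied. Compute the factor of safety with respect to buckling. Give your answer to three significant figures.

I = πd⁴/64 = π×212⁴/64 = 9.915×10^7 mm⁴
I = 9.915×10^7 mm⁴ = 9.915×10^-5 m⁴
Effective length L_e = K·L = 0.7 × 4.94 = 3.458 m
P_cr = π²EI / L_e² = π² × 13.5×10⁹ × 9.915×10^-5 / 3.458² = 1.105×10^6 N
Factor of safety n = P_cr / P = 1104.8 / 737 = 1.50

n ≈ 1.50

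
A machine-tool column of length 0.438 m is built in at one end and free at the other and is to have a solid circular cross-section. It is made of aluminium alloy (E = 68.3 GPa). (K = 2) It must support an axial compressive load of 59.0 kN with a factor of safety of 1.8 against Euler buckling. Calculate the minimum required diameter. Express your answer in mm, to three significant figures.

Required P_cr = n·P = 1.8 × 59.0 = 106.2 kN
L_e = K·L = 2 × 0.438 = 0.8760 m
Required I = P_cr·L_e²/(π²E) = 1.062×10^5 × 0.8760² / (π² × 6.83×10^10) = 1.209×10^-7 m⁴
I_req = 1.209×10^5 mm⁴
Solid circle: I = πd⁴/64  ⇒  d = (64I/π)^(1/4) = (64×1.209×10^5/π)^(1/4) = 39.6 mm

d ≈ 39.6 mm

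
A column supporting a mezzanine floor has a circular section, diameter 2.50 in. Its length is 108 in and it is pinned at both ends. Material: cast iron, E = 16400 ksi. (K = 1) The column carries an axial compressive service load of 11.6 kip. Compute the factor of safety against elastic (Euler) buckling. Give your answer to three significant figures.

I = πd⁴/64 = π×2.50⁴/64 = 1.917 in⁴
Effective length L_e = K·L = 1 × 108 = 108.0 in
P_cr = π²EI / L_e² = π² × 16400×10³ × 1.917 / 108.0² = 2.661×10^4 lb
Factor of safety n = P_cr / P = 26.609 / 11.6 = 2.29

n ≈ 2.29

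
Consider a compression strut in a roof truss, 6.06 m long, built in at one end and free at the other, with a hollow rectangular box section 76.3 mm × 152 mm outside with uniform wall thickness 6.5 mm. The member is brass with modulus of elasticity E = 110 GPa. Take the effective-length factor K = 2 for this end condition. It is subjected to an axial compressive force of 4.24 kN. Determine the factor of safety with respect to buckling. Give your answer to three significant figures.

Inner dimensions: h_i = 152 − 2×6.5 = 139.0 mm, b_i = 76.3 − 2×6.5 = 63.30 mm
Weak-axis I_min = (h_o·b_o³ − h_i·b_i³)/12 with b_o = 76.3, b_i = 63.30 mm (shorter outer/inner sides).
I_min = (152×76.3³ − 139.0×63.30³)/12 = 2.689×10^6 mm⁴
I = 2.689×10^6 mm⁴ = 2.689×10^-6 m⁴
Effective length L_e = K·L = 2 × 6.06 = 12.12 m
P_cr = π²EI / L_e² = π² × 110×10⁹ × 2.689×10^-6 / 12.12² = 1.987×10^4 N
Factor of safety n = P_cr / P = 19.870 / 4.24 = 4.69

n ≈ 4.69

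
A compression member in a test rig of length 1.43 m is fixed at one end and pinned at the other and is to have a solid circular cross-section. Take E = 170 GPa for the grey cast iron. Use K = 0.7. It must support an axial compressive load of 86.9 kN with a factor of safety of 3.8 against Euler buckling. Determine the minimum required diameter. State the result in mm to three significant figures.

Required P_cr = n·P = 3.8 × 86.9 = 330.2 kN
L_e = K·L = 0.7 × 1.43 = 1.001 m
Required I = P_cr·L_e²/(π²E) = 3.302×10^5 × 1.001² / (π² × 1.70×10^11) = 1.972×10^-7 m⁴
I_req = 1.972×10^5 mm⁴
Solid circle: I = πd⁴/64  ⇒  d = (64I/π)^(1/4) = (64×1.972×10^5/π)^(1/4) = 44.8 mm

d ≈ 44.8 mm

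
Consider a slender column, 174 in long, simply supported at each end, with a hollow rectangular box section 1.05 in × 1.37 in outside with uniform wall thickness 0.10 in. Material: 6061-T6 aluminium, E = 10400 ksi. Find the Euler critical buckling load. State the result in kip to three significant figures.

Inner dimensions: h_i = 1.37 − 2×0.10 = 1.170 in, b_i = 1.05 − 2×0.10 = 0.8500 in
Weak-axis I_min = (h_o·b_o³ − h_i·b_i³)/12 with b_o = 1.05, b_i = 0.8500 in (shorter outer/inner sides).
I_min = (1.37×1.05³ − 1.170×0.8500³)/12 = 7.229×10^-2 in⁴
Effective length L_e = K·L = 1 × 174 = 174.0 in
P_cr = π²EI / L_e² = π² × 10400×10³ × 7.229×10^-2 / 174.0² = 245.1 lb

P_cr ≈ 0.245 kip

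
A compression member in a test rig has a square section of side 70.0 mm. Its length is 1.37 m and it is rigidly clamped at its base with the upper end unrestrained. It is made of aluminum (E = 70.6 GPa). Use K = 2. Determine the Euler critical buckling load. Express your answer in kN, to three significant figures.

I = a⁴/12 = 70.0⁴/12 = 2.001×10^6 mm⁴
I = 2.001×10^6 mm⁴ = 2.001×10^-6 m⁴
Effective length L_e = K·L = 2 × 1.37 = 2.740 m
P_cr = π²EI / L_e² = π² × 70.6×10⁹ × 2.001×10^-6 / 2.740² = 1.857×10^5 N

P_cr ≈ 186 kN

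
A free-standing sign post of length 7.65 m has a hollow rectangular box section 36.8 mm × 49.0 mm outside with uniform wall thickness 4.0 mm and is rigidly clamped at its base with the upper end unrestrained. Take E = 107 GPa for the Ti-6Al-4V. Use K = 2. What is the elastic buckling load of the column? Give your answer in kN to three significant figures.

P_cr ≈ 0.550 kN

Inner dimensions: h_i = 49.0 − 2×4.0 = 41.00 mm, b_i = 36.8 − 2×4.0 = 28.80 mm
Weak-axis I_min = (h_o·b_o³ − h_i·b_i³)/12 with b_o = 36.8, b_i = 28.80 mm (shorter outer/inner sides).
I_min = (49.0×36.8³ − 41.00×28.80³)/12 = 1.219×10^5 mm⁴
I = 1.219×10^5 mm⁴ = 1.219×10^-7 m⁴
Effective length L_e = K·L = 2 × 7.65 = 15.30 m
P_cr = π²EI / L_e² = π² × 107×10⁹ × 1.219×10^-7 / 15.30² = 549.8 N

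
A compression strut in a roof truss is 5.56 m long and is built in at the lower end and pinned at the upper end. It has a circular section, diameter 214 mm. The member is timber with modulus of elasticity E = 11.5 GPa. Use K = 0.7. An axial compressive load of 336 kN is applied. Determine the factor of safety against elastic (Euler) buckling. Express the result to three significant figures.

I = πd⁴/64 = π×214⁴/64 = 1.029×10^8 mm⁴
I = 1.029×10^8 mm⁴ = 1.029×10^-4 m⁴
Effective length L_e = K·L = 0.7 × 5.56 = 3.892 m
P_cr = π²EI / L_e² = π² × 11.5×10⁹ × 1.029×10^-4 / 3.892² = 7.714×10^5 N
Factor of safety n = P_cr / P = 771.40 / 336 = 2.30

n ≈ 2.30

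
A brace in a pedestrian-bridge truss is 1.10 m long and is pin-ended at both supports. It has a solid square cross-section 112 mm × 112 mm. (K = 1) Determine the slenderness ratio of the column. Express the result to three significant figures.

I = a⁴/12 = 112⁴/12 = 1.311×10^7 mm⁴
A = 1.254×10^4 mm²;  r_min = √(I/A) = √(1.311×10^7/1.254×10^4) = 32.33 mm
L_e = K·L = 1 × 1.10 m = 1.100 m = 1100.0 mm
λ = L_e / r_min = 1100.0 / 32.33 = 34.0

λ ≈ 34.0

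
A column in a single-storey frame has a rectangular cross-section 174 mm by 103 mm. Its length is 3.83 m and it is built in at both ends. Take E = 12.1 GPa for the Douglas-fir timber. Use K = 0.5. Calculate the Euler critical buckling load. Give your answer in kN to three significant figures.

P_cr ≈ 516 kN

Buckling occurs about the weak axis: I_min = h·b³/12 with b = 103 mm (the shorter side).
I_min = 174×103³/12 = 1.584×10^7 mm⁴
I = 1.584×10^7 mm⁴ = 1.584×10^-5 m⁴
Effective length L_e = K·L = 0.5 × 3.83 = 1.915 m
P_cr = π²EI / L_e² = π² × 12.1×10⁹ × 1.584×10^-5 / 1.915² = 5.160×10^5 N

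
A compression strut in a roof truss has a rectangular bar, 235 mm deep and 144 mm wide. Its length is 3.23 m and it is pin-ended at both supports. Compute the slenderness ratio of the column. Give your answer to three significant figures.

For a rectangle r_min = b/√12 = 144/√12 = 41.57 mm
L_e = K·L = 1 × 3.23 m = 3.230 m = 3230.0 mm
λ = L_e / r_min = 3230.0 / 41.57 = 77.7

λ ≈ 77.7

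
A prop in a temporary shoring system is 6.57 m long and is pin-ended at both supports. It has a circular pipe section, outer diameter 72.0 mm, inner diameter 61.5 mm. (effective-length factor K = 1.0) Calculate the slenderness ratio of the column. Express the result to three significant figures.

d_o = 72.0 mm, d_i = 61.5 mm
I = π(d_o⁴ − d_i⁴)/64 = π(72.0⁴ − 61.50⁴)/64 = 6.170×10^5 mm⁴
A = 1.101×10^3 mm²;  r_min = √(I/A) = √(6.170×10^5/1.101×10^3) = 23.67 mm
L_e = K·L = 1 × 6.57 m = 6.570 m = 6570.0 mm
λ = L_e / r_min = 6570.0 / 23.67 = 278

λ ≈ 278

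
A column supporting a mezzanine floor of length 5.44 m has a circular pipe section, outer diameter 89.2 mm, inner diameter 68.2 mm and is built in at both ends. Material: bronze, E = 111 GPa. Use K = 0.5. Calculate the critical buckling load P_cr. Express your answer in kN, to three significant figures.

P_cr ≈ 303 kN

d_o = 89.2 mm, d_i = 68.2 mm
I = π(d_o⁴ − d_i⁴)/64 = π(89.2⁴ − 68.20⁴)/64 = 2.046×10^6 mm⁴
I = 2.046×10^6 mm⁴ = 2.046×10^-6 m⁴
Effective length L_e = K·L = 0.5 × 5.44 = 2.720 m
P_cr = π²EI / L_e² = π² × 111×10⁹ × 2.046×10^-6 / 2.720² = 3.029×10^5 N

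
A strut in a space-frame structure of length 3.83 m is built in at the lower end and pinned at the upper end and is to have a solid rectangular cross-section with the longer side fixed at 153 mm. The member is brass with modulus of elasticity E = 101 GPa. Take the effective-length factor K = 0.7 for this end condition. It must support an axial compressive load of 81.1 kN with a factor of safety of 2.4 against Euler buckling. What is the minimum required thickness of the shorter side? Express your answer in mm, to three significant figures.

b ≈ 47.9 mm

Required P_cr = n·P = 2.4 × 81.1 = 194.6 kN
L_e = K·L = 0.7 × 3.83 = 2.681 m
Required I = P_cr·L_e²/(π²E) = 1.946×10^5 × 2.681² / (π² × 1.01×10^11) = 1.403×10^-6 m⁴
I_req = 1.403×10^6 mm⁴
Rectangle, weak axis: I_min = h·b³/12 with h = 153 mm fixed  ⇒  b = (12I/h)^(1/3) = 47.9 mm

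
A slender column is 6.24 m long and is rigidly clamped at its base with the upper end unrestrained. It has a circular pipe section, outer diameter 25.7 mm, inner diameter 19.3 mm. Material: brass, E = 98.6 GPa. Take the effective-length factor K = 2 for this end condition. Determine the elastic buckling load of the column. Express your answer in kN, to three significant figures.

P_cr ≈ 0.0912 kN

d_o = 25.7 mm, d_i = 19.3 mm
I = π(d_o⁴ − d_i⁴)/64 = π(25.7⁴ − 19.30⁴)/64 = 1.460×10^4 mm⁴
I = 1.460×10^4 mm⁴ = 1.460×10^-8 m⁴
Effective length L_e = K·L = 2 × 6.24 = 12.48 m
P_cr = π²EI / L_e² = π² × 98.6×10⁹ × 1.460×10^-8 / 12.48² = 91.24 N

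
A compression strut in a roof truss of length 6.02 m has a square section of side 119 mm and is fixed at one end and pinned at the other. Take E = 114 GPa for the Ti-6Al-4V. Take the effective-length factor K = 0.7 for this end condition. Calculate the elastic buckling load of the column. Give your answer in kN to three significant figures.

I = a⁴/12 = 119⁴/12 = 1.671×10^7 mm⁴
I = 1.671×10^7 mm⁴ = 1.671×10^-5 m⁴
Effective length L_e = K·L = 0.7 × 6.02 = 4.214 m
P_cr = π²EI / L_e² = π² × 114×10⁹ × 1.671×10^-5 / 4.214² = 1.059×10^6 N

P_cr ≈ 1060 kN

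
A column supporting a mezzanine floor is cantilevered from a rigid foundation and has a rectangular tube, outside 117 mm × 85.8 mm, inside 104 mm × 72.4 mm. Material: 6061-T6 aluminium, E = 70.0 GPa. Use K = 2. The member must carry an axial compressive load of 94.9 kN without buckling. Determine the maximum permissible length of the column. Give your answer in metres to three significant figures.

Weak-axis I_min = (h_o·b_o³ − h_i·b_i³)/12 with b_o = 85.8, b_i = 72.40 mm (shorter outer/inner sides).
I_min = (117×85.8³ − 104.0×72.40³)/12 = 2.869×10^6 mm⁴
I = 2.869×10^-6 m⁴
At the buckling limit P_cr = P = 9.490×10^4 N
From P_cr = π²EI/(K·L)²:  L = (1/K)·√(π²EI/P_cr) = (1/2)·√(π²×7.00×10^10×2.869×10^-6/9.490×10^4)
L = 2.29 m

L_max ≈ 2.29 m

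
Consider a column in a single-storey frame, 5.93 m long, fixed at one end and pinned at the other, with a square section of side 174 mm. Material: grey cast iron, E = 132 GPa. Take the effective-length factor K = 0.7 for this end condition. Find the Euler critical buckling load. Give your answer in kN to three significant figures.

P_cr ≈ 5780 kN

I = a⁴/12 = 174⁴/12 = 7.639×10^7 mm⁴
I = 7.639×10^7 mm⁴ = 7.639×10^-5 m⁴
Effective length L_e = K·L = 0.7 × 5.93 = 4.151 m
P_cr = π²EI / L_e² = π² × 132×10⁹ × 7.639×10^-5 / 4.151² = 5.775×10^6 N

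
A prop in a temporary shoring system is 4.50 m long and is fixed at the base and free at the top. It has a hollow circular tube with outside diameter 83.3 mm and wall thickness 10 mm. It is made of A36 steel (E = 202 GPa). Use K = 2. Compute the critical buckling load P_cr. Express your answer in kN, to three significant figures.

P_cr ≈ 38.8 kN

Inner diameter d_i = 83.3 − 2×10 = 63.30 mm
I = π(d_o⁴ − d_i⁴)/64 = π(83.3⁴ − 63.30⁴)/64 = 1.575×10^6 mm⁴
I = 1.575×10^6 mm⁴ = 1.575×10^-6 m⁴
Effective length L_e = K·L = 2 × 4.50 = 9.000 m
P_cr = π²EI / L_e² = π² × 202×10⁹ × 1.575×10^-6 / 9.000² = 3.877×10^4 N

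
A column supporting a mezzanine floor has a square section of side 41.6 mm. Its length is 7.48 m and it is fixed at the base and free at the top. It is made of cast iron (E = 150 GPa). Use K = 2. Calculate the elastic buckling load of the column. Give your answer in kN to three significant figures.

I = a⁴/12 = 41.6⁴/12 = 2.496×10^5 mm⁴
I = 2.496×10^5 mm⁴ = 2.496×10^-7 m⁴
Effective length L_e = K·L = 2 × 7.48 = 14.96 m
P_cr = π²EI / L_e² = π² × 150×10⁹ × 2.496×10^-7 / 14.96² = 1.651×10^3 N

P_cr ≈ 1.65 kN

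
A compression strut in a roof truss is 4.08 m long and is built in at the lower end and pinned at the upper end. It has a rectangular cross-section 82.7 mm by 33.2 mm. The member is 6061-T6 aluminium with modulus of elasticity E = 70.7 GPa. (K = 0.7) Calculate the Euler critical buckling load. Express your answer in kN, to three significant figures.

Buckling occurs about the weak axis: I_min = h·b³/12 with b = 33.2 mm (the shorter side).
I_min = 82.7×33.2³/12 = 2.522×10^5 mm⁴
I = 2.522×10^5 mm⁴ = 2.522×10^-7 m⁴
Effective length L_e = K·L = 0.7 × 4.08 = 2.856 m
P_cr = π²EI / L_e² = π² × 70.7×10⁹ × 2.522×10^-7 / 2.856² = 2.157×10^4 N

P_cr ≈ 21.6 kN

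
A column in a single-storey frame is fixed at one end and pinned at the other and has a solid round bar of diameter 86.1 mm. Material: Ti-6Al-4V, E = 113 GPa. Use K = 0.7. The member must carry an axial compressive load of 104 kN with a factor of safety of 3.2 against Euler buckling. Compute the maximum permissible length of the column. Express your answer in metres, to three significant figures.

L_max ≈ 4.30 m

I = πd⁴/64 = π×86.1⁴/64 = 2.698×10^6 mm⁴
I = 2.698×10^-6 m⁴
Required critical load P_cr = n·P = 3.2 × 104 = 332.8 kN = 3.328×10^5 N
From P_cr = π²EI/(K·L)²:  L = (1/K)·√(π²EI/P_cr) = (1/0.7)·√(π²×1.13×10^11×2.698×10^-6/3.328×10^5)
L = 4.30 m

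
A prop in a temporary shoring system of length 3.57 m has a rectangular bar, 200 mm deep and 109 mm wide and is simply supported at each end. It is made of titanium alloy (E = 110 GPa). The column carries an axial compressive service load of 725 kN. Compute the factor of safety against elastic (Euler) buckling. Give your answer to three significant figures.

Buckling occurs about the weak axis: I_min = h·b³/12 with b = 109 mm (the shorter side).
I_min = 200×109³/12 = 2.158×10^7 mm⁴
I = 2.158×10^7 mm⁴ = 2.158×10^-5 m⁴
Effective length L_e = K·L = 1 × 3.57 = 3.570 m
P_cr = π²EI / L_e² = π² × 110×10⁹ × 2.158×10^-5 / 3.570² = 1.839×10^6 N
Factor of safety n = P_cr / P = 1838.6 / 725 = 2.54

n ≈ 2.54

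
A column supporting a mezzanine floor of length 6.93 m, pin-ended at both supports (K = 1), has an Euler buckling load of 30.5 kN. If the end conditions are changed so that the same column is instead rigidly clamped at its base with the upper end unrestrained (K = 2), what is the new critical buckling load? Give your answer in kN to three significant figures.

P_cr ∝ 1/K², so P_cr,new = P_cr,old × (K_old/K_new)² = 30.5 × (1/2)²
= 30.5 × 0.2500 = 7.62 kN

P_cr ≈ 7.62 kN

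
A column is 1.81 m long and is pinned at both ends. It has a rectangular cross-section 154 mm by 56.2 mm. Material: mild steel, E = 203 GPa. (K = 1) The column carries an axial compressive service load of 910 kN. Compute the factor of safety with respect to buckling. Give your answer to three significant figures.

n ≈ 1.53

Buckling occurs about the weak axis: I_min = h·b³/12 with b = 56.2 mm (the shorter side).
I_min = 154×56.2³/12 = 2.278×10^6 mm⁴
I = 2.278×10^6 mm⁴ = 2.278×10^-6 m⁴
Effective length L_e = K·L = 1 × 1.81 = 1.810 m
P_cr = π²EI / L_e² = π² × 203×10⁹ × 2.278×10^-6 / 1.810² = 1.393×10^6 N
Factor of safety n = P_cr / P = 1393.1 / 910 = 1.53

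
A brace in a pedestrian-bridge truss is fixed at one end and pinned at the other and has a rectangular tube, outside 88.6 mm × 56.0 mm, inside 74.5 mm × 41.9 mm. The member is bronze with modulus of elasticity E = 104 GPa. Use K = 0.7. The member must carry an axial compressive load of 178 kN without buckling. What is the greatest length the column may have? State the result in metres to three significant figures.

L_max ≈ 3.14 m

Weak-axis I_min = (h_o·b_o³ − h_i·b_i³)/12 with b_o = 56.0, b_i = 41.90 mm (shorter outer/inner sides).
I_min = (88.6×56.0³ − 74.50×41.90³)/12 = 8.399×10^5 mm⁴
I = 8.399×10^-7 m⁴
At the buckling limit P_cr = P = 1.780×10^5 N
From P_cr = π²EI/(K·L)²:  L = (1/K)·√(π²EI/P_cr) = (1/0.7)·√(π²×1.04×10^11×8.399×10^-7/1.780×10^5)
L = 3.14 m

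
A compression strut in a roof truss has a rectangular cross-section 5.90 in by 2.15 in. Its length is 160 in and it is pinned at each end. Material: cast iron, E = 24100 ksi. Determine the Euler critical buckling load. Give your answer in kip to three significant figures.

P_cr ≈ 45.4 kip

Buckling occurs about the weak axis: I_min = h·b³/12 with b = 2.15 in (the shorter side).
I_min = 5.90×2.15³/12 = 4.886 in⁴
Effective length L_e = K·L = 1 × 160 = 160.0 in
P_cr = π²EI / L_e² = π² × 24100×10³ × 4.886 / 160.0² = 4.540×10^4 lb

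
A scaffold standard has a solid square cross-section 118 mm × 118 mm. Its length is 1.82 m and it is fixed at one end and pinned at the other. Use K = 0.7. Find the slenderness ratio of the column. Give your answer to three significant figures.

For a square r = a/√12 = 118/√12 = 34.06 mm
L_e = K·L = 0.7 × 1.82 m = 1.274 m = 1274.0 mm
λ = L_e / r_min = 1274.0 / 34.06 = 37.4

λ ≈ 37.4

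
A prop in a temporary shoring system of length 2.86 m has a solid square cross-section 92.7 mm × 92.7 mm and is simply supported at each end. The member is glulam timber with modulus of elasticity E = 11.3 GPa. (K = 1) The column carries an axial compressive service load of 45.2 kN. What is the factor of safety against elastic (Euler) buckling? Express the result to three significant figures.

n ≈ 1.86

I = a⁴/12 = 92.7⁴/12 = 6.154×10^6 mm⁴
I = 6.154×10^6 mm⁴ = 6.154×10^-6 m⁴
Effective length L_e = K·L = 1 × 2.86 = 2.860 m
P_cr = π²EI / L_e² = π² × 11.3×10⁹ × 6.154×10^-6 / 2.860² = 8.390×10^4 N
Factor of safety n = P_cr / P = 83.904 / 45.2 = 1.86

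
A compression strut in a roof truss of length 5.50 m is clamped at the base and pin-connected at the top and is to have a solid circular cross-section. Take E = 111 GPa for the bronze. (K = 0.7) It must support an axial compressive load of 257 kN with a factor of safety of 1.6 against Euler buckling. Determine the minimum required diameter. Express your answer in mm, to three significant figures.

d ≈ 103 mm

Required P_cr = n·P = 1.6 × 257 = 411.2 kN
L_e = K·L = 0.7 × 5.50 = 3.850 m
Required I = P_cr·L_e²/(π²E) = 4.112×10^5 × 3.850² / (π² × 1.11×10^11) = 5.564×10^-6 m⁴
I_req = 5.564×10^6 mm⁴
Solid circle: I = πd⁴/64  ⇒  d = (64I/π)^(1/4) = (64×5.564×10^6/π)^(1/4) = 103 mm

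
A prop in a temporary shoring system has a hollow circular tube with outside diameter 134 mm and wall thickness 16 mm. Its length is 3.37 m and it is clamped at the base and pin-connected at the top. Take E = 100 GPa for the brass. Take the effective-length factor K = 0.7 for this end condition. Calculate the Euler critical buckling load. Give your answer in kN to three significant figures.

P_cr ≈ 1860 kN

Inner diameter d_i = 134 − 2×16 = 102.0 mm
I = π(d_o⁴ − d_i⁴)/64 = π(134⁴ − 102.0⁴)/64 = 1.051×10^7 mm⁴
I = 1.051×10^7 mm⁴ = 1.051×10^-5 m⁴
Effective length L_e = K·L = 0.7 × 3.37 = 2.359 m
P_cr = π²EI / L_e² = π² × 100×10⁹ × 1.051×10^-5 / 2.359² = 1.865×10^6 N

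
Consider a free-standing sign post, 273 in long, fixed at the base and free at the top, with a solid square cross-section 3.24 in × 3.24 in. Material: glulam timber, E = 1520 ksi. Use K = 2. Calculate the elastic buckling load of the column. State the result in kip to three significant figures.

I = a⁴/12 = 3.24⁴/12 = 9.183 in⁴
Effective length L_e = K·L = 2 × 273 = 546.0 in
P_cr = π²EI / L_e² = π² × 1520×10³ × 9.183 / 546.0² = 462.1 lb

P_cr ≈ 0.462 kip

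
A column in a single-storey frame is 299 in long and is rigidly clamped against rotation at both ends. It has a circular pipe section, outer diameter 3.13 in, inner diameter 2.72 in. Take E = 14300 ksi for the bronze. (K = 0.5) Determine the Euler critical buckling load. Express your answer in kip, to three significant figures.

P_cr ≈ 12.8 kip

d_o = 3.13 in, d_i = 2.72 in
I = π(d_o⁴ − d_i⁴)/64 = π(3.13⁴ − 2.720⁴)/64 = 2.025 in⁴
Effective length L_e = K·L = 0.5 × 299 = 149.5 in
P_cr = π²EI / L_e² = π² × 14300×10³ × 2.025 / 149.5² = 1.278×10^4 lb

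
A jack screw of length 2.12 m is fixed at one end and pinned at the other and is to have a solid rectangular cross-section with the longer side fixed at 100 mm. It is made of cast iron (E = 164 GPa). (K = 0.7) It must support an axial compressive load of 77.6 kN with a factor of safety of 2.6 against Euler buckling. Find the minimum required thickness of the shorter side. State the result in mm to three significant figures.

b ≈ 32.1 mm

Required P_cr = n·P = 2.6 × 77.6 = 201.8 kN
L_e = K·L = 0.7 × 2.12 = 1.484 m
Required I = P_cr·L_e²/(π²E) = 2.018×10^5 × 1.484² / (π² × 1.64×10^11) = 2.745×10^-7 m⁴
I_req = 2.745×10^5 mm⁴
Rectangle, weak axis: I_min = h·b³/12 with h = 100 mm fixed  ⇒  b = (12I/h)^(1/3) = 32.1 mm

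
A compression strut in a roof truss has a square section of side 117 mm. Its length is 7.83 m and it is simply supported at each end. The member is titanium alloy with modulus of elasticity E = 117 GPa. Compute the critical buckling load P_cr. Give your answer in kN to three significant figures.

I = a⁴/12 = 117⁴/12 = 1.562×10^7 mm⁴
I = 1.562×10^7 mm⁴ = 1.562×10^-5 m⁴
Effective length L_e = K·L = 1 × 7.83 = 7.830 m
P_cr = π²EI / L_e² = π² × 117×10⁹ × 1.562×10^-5 / 7.830² = 2.941×10^5 N

P_cr ≈ 294 kN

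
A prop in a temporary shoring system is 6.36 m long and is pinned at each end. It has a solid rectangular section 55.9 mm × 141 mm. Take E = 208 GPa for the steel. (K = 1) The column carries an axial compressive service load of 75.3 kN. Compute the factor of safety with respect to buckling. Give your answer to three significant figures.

Buckling occurs about the weak axis: I_min = h·b³/12 with b = 55.9 mm (the shorter side).
I_min = 141×55.9³/12 = 2.052×10^6 mm⁴
I = 2.052×10^6 mm⁴ = 2.052×10^-6 m⁴
Effective length L_e = K·L = 1 × 6.36 = 6.360 m
P_cr = π²EI / L_e² = π² × 208×10⁹ × 2.052×10^-6 / 6.360² = 1.042×10^5 N
Factor of safety n = P_cr / P = 104.17 / 75.3 = 1.38

n ≈ 1.38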